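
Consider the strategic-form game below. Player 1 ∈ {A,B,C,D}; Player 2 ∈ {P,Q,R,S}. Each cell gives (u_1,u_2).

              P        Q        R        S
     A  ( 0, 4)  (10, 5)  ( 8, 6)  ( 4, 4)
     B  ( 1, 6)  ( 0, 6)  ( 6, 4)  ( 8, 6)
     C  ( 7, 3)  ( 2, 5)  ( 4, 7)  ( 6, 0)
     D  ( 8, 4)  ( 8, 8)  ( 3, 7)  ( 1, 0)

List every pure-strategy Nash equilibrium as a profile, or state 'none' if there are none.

(A,P): not NE [P1→D gives 8>0; P2→R gives 6>4]
(A,Q): not NE [P2→R gives 6>5]
(A,R): NE
(A,S): not NE [P1→B gives 8>4; P2→R gives 6>4]
(B,P): not NE [P1→D gives 8>1]
(B,Q): not NE [P1→A gives 10>0]
(B,R): not NE [P1→A gives 8>6; P2→S gives 6>4]
(B,S): NE
(C,P): not NE [P1→D gives 8>7; P2→R gives 7>3]
(C,Q): not NE [P1→A gives 10>2; P2→R gives 7>5]
(C,R): not NE [P1→A gives 8>4]
(C,S): not NE [P1→B gives 8>6; P2→R gives 7>0]
(D,P): not NE [P2→Q gives 8>4]
(D,Q): not NE [P1→A gives 10>8]
(D,R): not NE [P1→A gives 8>3; P2→Q gives 8>7]
(D,S): not NE [P1→B gives 8>1; P2→Q gives 8>0]

PSNE = {(A,R), (B,S)}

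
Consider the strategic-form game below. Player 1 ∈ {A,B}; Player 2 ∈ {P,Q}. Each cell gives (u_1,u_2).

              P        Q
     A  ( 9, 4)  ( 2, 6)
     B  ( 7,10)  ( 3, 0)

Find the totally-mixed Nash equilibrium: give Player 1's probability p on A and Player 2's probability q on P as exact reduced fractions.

P1 indiff ⇒ q·9+(1-q)·2 = q·7+(1-q)·3 ⇒ q(2) = (1-q)(1) ⇒ q = 1/3
P2 indiff ⇒ p·4+(1-p)·10 = p·6+(1-p)·0 ⇒ p(-2) = (1-p)(-10) ⇒ p = 5/6

p=5/6, q=1/3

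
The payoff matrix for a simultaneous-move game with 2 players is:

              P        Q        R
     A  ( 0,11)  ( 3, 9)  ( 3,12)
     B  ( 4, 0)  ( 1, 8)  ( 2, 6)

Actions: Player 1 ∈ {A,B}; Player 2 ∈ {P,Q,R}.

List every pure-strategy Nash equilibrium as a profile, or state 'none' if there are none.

NE set: (A,R)

(A,P): not NE [P1→B gives 4>0; P2→R gives 12>11]
(A,Q): not NE [P2→R gives 12>9]
(A,R): NE
(B,P): not NE [P2→Q gives 8>0]
(B,Q): not NE [P1→A gives 3>1]
(B,R): not NE [P1→A gives 3>2; P2→Q gives 8>6]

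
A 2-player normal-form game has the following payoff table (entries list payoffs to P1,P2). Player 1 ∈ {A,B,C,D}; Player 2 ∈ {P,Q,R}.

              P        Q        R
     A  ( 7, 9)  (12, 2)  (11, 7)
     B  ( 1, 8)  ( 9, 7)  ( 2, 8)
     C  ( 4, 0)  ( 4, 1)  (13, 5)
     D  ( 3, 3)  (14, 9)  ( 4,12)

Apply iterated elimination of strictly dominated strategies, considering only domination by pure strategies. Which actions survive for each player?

P1 drop B (A beats it: P:7>1 Q:12>9 R:11>2)
P2 drop Q (R beats it: A:7>2 C:5>1 D:12>9)
P1 drop D (A beats it: P:7>3 R:11>4)
P1→{A,C} P2→{P,R}

IESDS → P1:{A,C} P2:{P,R}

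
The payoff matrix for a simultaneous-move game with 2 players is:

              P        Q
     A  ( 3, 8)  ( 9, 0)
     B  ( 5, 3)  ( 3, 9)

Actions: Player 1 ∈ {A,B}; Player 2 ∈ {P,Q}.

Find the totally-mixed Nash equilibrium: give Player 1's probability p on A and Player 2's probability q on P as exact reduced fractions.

P1 mixes 3/7 on A; P2 mixes 3/4 on P

P1 indiff ⇒ q·3+(1-q)·9 = q·5+(1-q)·3 ⇒ q(-2) = (1-q)(-6) ⇒ q = 3/4
P2 indiff ⇒ p·8+(1-p)·3 = p·0+(1-p)·9 ⇒ p(8) = (1-p)(6) ⇒ p = 3/7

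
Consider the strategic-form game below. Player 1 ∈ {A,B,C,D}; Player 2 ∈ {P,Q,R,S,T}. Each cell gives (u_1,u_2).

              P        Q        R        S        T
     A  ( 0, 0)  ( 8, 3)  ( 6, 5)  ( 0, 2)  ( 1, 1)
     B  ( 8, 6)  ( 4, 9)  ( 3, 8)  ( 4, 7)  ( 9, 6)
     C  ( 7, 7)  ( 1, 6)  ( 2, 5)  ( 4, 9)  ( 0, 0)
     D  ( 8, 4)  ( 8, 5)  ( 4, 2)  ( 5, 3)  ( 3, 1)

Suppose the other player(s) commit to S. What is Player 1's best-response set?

P1 best: {D}

u_1(A vs S) = 0
u_1(B vs S) = 4
u_1(C vs S) = 4
u_1(D vs S) = 5
max payoff 5 at {D}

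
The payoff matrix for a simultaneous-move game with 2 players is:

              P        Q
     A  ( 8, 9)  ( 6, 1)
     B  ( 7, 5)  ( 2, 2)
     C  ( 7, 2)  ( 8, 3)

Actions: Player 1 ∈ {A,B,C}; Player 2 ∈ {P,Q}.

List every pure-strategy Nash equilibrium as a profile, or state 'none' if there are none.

NE set: (A,P), (C,Q)

(A,P): NE
(A,Q): not NE [P1→C gives 8>6; P2→P gives 9>1]
(B,P): not NE [P1→A gives 8>7]
(B,Q): not NE [P1→C gives 8>2; P2→P gives 5>2]
(C,P): not NE [P1→A gives 8>7; P2→Q gives 3>2]
(C,Q): NE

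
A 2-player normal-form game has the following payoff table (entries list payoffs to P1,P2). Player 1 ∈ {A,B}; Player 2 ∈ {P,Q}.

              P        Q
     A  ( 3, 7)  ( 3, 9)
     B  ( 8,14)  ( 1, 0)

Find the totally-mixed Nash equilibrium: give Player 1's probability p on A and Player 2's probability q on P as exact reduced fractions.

p=7/8, q=2/7

P1 indiff ⇒ q·3+(1-q)·3 = q·8+(1-q)·1 ⇒ q(-5) = (1-q)(-2) ⇒ q = 2/7
P2 indiff ⇒ p·7+(1-p)·14 = p·9+(1-p)·0 ⇒ p(-2) = (1-p)(-14) ⇒ p = 7/8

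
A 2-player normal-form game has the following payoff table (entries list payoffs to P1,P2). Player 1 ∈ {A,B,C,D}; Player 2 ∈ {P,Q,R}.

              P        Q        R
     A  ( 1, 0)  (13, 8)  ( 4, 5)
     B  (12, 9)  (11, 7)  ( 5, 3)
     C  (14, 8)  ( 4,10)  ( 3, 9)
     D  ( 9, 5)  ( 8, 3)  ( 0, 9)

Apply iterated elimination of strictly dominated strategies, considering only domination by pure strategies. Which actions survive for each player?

P1 drop D (B beats it: P:12>9 Q:11>8 R:5>0)
P2 drop R (Q beats it: A:8>5 B:7>3 C:10>9)
P1→{A,B,C} P2→{P,Q}

IESDS → P1:{A,B,C} P2:{P,Q}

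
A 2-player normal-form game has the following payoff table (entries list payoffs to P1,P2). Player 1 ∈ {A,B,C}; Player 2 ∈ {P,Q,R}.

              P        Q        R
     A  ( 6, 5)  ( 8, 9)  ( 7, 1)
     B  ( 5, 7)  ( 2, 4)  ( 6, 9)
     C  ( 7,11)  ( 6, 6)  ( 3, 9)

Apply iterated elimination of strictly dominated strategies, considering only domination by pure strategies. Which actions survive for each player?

IESDS → P1:{A,C} P2:{P,Q}

P1 drop B (A beats it: P:6>5 Q:8>2 R:7>6)
P2 drop R (P beats it: A:5>1 C:11>9)
P1→{A,C} P2→{P,Q}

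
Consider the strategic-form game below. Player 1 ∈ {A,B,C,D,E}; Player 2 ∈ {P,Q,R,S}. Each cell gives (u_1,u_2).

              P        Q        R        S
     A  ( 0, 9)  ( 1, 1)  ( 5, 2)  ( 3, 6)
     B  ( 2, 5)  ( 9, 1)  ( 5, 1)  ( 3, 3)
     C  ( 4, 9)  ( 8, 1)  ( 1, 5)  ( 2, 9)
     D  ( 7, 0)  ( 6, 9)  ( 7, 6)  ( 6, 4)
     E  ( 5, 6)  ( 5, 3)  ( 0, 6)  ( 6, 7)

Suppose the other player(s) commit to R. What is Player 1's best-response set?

u_1(A vs R) = 5
u_1(B vs R) = 5
u_1(C vs R) = 1
u_1(D vs R) = 7
u_1(E vs R) = 0
max payoff 7 at {D}

BR_1 = {D}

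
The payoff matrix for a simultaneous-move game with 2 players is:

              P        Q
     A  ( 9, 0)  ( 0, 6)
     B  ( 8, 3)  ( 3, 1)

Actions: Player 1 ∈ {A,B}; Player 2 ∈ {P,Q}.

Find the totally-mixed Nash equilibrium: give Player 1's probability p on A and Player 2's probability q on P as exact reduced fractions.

P1 indiff ⇒ q·9+(1-q)·0 = q·8+(1-q)·3 ⇒ q(1) = (1-q)(3) ⇒ q = 3/4
P2 indiff ⇒ p·0+(1-p)·3 = p·6+(1-p)·1 ⇒ p(-6) = (1-p)(-2) ⇒ p = 1/4

(p,q) = (1/4, 3/4)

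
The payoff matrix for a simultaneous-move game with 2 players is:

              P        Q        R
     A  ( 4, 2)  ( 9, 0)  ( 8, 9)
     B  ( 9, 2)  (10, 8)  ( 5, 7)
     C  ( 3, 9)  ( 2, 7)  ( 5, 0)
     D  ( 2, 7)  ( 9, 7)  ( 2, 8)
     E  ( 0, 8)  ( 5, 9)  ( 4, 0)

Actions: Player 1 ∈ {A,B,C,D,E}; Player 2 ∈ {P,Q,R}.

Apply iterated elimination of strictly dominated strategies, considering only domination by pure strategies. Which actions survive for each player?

IESDS → P1:{A,B} P2:{Q,R}

P1 drop C (A beats it: P:4>3 Q:9>2 R:8>5)
P1 drop D (B beats it: P:9>2 Q:10>9 R:5>2)
P1 drop E (A beats it: P:4>0 Q:9>5 R:8>4)
P2 drop P (R beats it: A:9>2 B:7>2)
P1→{A,B} P2→{Q,R}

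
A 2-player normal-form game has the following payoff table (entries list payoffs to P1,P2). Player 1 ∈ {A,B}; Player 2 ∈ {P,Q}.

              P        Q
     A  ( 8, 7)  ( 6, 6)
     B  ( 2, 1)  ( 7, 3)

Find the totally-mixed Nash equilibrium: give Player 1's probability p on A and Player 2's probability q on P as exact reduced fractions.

p=2/3, q=1/7

P1 indiff ⇒ q·8+(1-q)·6 = q·2+(1-q)·7 ⇒ q(6) = (1-q)(1) ⇒ q = 1/7
P2 indiff ⇒ p·7+(1-p)·1 = p·6+(1-p)·3 ⇒ p(1) = (1-p)(2) ⇒ p = 2/3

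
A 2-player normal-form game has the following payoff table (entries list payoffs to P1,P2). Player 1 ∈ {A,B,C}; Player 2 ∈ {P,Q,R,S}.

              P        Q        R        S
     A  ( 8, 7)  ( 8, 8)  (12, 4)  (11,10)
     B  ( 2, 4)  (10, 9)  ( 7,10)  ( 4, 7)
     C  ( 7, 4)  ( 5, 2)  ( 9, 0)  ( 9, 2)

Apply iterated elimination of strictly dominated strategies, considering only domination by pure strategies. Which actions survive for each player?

P1 drop C (A beats it: P:8>7 Q:8>5 R:12>9 S:11>9)
P2 drop P (Q beats it: A:8>7 B:9>4)
P1→{A,B} P2→{Q,R,S}

Survivors P1:{A,B} P2:{Q,R,S}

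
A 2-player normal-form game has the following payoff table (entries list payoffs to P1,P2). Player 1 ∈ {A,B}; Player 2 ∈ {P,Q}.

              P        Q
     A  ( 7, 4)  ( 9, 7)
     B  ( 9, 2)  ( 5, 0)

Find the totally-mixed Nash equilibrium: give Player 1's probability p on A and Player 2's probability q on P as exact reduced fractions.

P1 indiff ⇒ q·7+(1-q)·9 = q·9+(1-q)·5 ⇒ q(-2) = (1-q)(-4) ⇒ q = 2/3
P2 indiff ⇒ p·4+(1-p)·2 = p·7+(1-p)·0 ⇒ p(-3) = (1-p)(-2) ⇒ p = 2/5

P1 mixes 2/5 on A; P2 mixes 2/3 on P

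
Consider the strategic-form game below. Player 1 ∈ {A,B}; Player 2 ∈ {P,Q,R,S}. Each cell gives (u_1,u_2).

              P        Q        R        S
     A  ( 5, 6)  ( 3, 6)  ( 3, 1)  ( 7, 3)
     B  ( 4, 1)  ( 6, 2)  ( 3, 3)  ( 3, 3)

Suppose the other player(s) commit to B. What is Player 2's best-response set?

u_2(P vs B) = 1
u_2(Q vs B) = 2
u_2(R vs B) = 3
u_2(S vs B) = 3
max payoff 3 at {R,S}

argmax u_2 = {R,S}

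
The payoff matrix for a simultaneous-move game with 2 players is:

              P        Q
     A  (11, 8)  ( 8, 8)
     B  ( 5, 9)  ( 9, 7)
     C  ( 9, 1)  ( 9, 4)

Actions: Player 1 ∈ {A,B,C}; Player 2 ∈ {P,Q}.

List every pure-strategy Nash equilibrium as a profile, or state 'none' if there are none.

(A,P): NE
(A,Q): not NE [P1→C gives 9>8]
(B,P): not NE [P1→A gives 11>5]
(B,Q): not NE [P2→P gives 9>7]
(C,P): not NE [P1→A gives 11>9; P2→Q gives 4>1]
(C,Q): NE

Nash profiles: (A,P), (C,Q)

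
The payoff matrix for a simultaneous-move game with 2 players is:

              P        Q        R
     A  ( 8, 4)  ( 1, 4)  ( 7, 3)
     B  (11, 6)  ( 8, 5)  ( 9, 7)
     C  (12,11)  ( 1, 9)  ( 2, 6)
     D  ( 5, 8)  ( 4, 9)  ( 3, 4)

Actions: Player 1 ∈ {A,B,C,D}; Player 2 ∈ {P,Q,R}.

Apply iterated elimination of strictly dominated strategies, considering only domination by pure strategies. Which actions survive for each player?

P1 drop A (B beats it: P:11>8 Q:8>1 R:9>7)
P1 drop D (B beats it: P:11>5 Q:8>4 R:9>3)
P2 drop Q (P beats it: B:6>5 C:11>9)
P1→{B,C} P2→{P,R}

Remaining: P1:{B,C} P2:{P,R}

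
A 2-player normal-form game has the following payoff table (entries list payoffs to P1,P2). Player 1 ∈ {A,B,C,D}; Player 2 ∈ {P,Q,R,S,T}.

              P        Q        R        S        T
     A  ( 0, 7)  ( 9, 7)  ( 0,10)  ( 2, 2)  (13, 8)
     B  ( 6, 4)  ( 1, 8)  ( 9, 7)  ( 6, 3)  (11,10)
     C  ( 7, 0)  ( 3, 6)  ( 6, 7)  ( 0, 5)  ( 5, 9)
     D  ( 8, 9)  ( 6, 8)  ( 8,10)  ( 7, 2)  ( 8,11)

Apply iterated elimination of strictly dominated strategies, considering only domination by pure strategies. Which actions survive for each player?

IESDS → P1:{A,B} P2:{R,T}

P1 drop C (D beats it: P:8>7 Q:6>3 R:8>6 S:7>0 T:8>5)
P2 drop P (R beats it: A:10>7 B:7>4 D:10>9)
P2 drop Q (T beats it: A:8>7 B:10>8 D:11>8)
P2 drop S (R beats it: A:10>2 B:7>3 D:10>2)
P1 drop D (B beats it: R:9>8 T:11>8)
P1→{A,B} P2→{R,T}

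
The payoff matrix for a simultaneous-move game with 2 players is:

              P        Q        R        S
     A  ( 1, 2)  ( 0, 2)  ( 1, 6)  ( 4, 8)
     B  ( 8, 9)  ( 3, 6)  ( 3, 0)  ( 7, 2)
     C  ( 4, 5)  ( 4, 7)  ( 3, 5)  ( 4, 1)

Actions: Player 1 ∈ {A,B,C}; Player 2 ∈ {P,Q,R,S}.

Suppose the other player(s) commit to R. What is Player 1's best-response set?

u_1(A vs R) = 1
u_1(B vs R) = 3
u_1(C vs R) = 3
max payoff 3 at {B,C}

argmax u_1 = {B,C}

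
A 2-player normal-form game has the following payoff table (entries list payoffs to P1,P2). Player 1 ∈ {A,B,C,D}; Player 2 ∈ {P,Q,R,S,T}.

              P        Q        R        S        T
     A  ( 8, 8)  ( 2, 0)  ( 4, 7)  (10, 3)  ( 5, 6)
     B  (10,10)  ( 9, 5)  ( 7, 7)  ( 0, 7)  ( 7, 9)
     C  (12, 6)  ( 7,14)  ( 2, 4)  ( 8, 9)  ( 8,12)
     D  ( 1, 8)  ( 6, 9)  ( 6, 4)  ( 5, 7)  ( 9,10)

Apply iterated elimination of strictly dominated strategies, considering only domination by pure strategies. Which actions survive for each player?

P2 drop R (P beats it: A:8>7 B:10>7 C:6>4 D:8>4)
P2 drop S (T beats it: A:6>3 B:9>7 C:12>9 D:10>7)
P1 drop A (B beats it: P:10>8 Q:9>2 T:7>5)
P1→{B,C,D} P2→{P,Q,T}

Remaining: P1:{B,C,D} P2:{P,Q,T}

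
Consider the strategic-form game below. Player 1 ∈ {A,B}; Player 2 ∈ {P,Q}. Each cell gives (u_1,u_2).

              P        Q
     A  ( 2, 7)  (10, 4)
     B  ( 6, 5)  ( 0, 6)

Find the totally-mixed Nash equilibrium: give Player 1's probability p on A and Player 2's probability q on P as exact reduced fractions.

P1 mixes 1/4 on A; P2 mixes 5/7 on P

P1 indiff ⇒ q·2+(1-q)·10 = q·6+(1-q)·0 ⇒ q(-4) = (1-q)(-10) ⇒ q = 5/7
P2 indiff ⇒ p·7+(1-p)·5 = p·4+(1-p)·6 ⇒ p(3) = (1-p)(1) ⇒ p = 1/4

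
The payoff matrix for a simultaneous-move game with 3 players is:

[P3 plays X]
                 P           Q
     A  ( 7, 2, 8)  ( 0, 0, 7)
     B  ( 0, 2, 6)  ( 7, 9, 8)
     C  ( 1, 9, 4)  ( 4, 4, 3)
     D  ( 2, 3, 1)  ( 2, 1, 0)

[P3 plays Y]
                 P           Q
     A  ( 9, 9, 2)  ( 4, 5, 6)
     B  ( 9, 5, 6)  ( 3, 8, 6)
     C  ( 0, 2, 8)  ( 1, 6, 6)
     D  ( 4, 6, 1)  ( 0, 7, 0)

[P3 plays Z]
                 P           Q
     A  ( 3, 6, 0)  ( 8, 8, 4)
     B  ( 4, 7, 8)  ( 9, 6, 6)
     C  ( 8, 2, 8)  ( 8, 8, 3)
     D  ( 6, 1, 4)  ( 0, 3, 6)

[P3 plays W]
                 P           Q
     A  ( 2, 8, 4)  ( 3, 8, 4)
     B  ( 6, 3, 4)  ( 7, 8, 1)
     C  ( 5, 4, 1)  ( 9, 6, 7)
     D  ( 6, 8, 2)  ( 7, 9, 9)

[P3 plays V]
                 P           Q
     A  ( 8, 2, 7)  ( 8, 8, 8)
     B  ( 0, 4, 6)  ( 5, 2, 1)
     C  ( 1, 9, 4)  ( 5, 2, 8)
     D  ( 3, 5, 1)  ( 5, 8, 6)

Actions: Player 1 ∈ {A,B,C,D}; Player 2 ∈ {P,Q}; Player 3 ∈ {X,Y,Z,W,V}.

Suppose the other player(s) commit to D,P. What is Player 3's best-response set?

argmax u_3 = {Z}

u_3(X vs D,P) = 1
u_3(Y vs D,P) = 1
u_3(Z vs D,P) = 4
u_3(W vs D,P) = 2
u_3(V vs D,P) = 1
max payoff 4 at {Z}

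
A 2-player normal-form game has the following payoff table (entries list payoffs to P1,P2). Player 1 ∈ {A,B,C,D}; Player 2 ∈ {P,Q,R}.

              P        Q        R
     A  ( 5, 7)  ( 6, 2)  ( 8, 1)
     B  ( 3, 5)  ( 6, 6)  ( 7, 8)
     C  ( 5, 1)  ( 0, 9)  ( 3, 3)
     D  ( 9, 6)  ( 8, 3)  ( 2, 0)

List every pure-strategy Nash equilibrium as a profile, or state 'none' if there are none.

PSNE = {(D,P)}

(A,P): not NE [P1→D gives 9>5]
(A,Q): not NE [P1→D gives 8>6; P2→P gives 7>2]
(A,R): not NE [P2→P gives 7>1]
(B,P): not NE [P1→D gives 9>3; P2→R gives 8>5]
(B,Q): not NE [P1→D gives 8>6; P2→R gives 8>6]
(B,R): not NE [P1→A gives 8>7]
(C,P): not NE [P1→D gives 9>5; P2→Q gives 9>1]
(C,Q): not NE [P1→D gives 8>0]
(C,R): not NE [P1→A gives 8>3; P2→Q gives 9>3]
(D,P): NE
(D,Q): not NE [P2→P gives 6>3]
(D,R): not NE [P1→A gives 8>2; P2→P gives 6>0]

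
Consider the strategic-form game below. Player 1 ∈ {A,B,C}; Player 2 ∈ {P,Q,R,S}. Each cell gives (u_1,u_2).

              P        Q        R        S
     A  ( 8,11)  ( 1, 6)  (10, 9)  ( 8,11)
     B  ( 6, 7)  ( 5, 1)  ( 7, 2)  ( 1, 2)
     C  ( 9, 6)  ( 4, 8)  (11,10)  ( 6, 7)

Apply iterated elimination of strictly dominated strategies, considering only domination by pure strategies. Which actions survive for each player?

IESDS → P1:{A,C} P2:{P,R,S}

P2 drop Q (R beats it: A:9>6 B:2>1 C:10>8)
P1 drop B (A beats it: P:8>6 R:10>7 S:8>1)
P1→{A,C} P2→{P,R,S}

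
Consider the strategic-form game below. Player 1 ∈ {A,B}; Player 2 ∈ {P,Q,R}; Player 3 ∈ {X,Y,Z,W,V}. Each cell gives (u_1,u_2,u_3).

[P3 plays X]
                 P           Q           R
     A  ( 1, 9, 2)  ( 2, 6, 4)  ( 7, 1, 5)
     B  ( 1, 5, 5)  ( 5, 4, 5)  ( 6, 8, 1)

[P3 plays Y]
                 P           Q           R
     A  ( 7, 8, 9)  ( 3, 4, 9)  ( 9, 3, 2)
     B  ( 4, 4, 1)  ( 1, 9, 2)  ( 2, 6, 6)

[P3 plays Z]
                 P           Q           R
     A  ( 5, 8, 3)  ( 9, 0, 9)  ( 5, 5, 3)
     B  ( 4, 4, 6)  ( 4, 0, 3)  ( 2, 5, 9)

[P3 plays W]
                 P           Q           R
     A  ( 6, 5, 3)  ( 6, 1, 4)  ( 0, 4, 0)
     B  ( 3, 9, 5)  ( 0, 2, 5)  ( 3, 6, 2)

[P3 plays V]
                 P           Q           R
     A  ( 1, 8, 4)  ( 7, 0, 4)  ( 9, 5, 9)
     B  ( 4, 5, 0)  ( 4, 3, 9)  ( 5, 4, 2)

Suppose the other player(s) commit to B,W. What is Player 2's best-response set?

argmax u_2 = {P}

u_2(P vs B,W) = 9
u_2(Q vs B,W) = 2
u_2(R vs B,W) = 6
max payoff 9 at {P}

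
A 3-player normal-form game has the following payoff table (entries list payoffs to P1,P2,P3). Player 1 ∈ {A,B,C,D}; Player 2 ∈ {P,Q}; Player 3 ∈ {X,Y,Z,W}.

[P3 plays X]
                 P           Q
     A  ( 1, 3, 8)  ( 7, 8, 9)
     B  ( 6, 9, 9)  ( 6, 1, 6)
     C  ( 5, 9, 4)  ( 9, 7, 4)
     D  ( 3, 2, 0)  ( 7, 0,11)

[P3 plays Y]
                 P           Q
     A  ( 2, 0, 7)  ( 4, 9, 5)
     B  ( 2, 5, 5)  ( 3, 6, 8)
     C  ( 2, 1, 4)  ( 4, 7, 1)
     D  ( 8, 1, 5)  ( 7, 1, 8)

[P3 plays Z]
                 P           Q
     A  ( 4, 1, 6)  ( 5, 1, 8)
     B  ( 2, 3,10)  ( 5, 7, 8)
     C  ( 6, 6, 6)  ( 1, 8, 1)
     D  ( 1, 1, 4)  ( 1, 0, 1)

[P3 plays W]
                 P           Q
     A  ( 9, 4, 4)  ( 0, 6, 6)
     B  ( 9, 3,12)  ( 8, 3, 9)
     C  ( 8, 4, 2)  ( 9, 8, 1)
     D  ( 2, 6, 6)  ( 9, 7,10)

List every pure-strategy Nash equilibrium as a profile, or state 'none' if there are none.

(A,P,X): not NE [P1→B gives 6>1; P2→Q gives 8>3]
(A,P,Y): not NE [P1→D gives 8>2; P2→Q gives 9>0; P3→X gives 8>7]
(A,P,Z): not NE [P1→C gives 6>4; P3→X gives 8>6]
(A,P,W): not NE [P2→Q gives 6>4; P3→X gives 8>4]
(A,Q,X): not NE [P1→C gives 9>7]
(A,Q,Y): not NE [P1→D gives 7>4; P3→X gives 9>5]
(A,Q,Z): not NE [P3→X gives 9>8]
(A,Q,W): not NE [P1→D gives 9>0; P3→X gives 9>6]
(B,P,X): not NE [P3→W gives 12>9]
(B,P,Y): not NE [P1→D gives 8>2; P2→Q gives 6>5; P3→W gives 12>5]
(B,P,Z): not NE [P1→C gives 6>2; P2→Q gives 7>3; P3→W gives 12>10]
(B,P,W): NE
(B,Q,X): not NE [P1→C gives 9>6; P2→P gives 9>1; P3→W gives 9>6]
(B,Q,Y): not NE [P1→D gives 7>3; P3→W gives 9>8]
(B,Q,Z): not NE [P3→W gives 9>8]
(B,Q,W): not NE [P1→D gives 9>8]
(C,P,X): not NE [P1→B gives 6>5; P3→Z gives 6>4]
(C,P,Y): not NE [P1→D gives 8>2; P2→Q gives 7>1; P3→Z gives 6>4]
(C,P,Z): not NE [P2→Q gives 8>6]
(C,P,W): not NE [P1→B gives 9>8; P2→Q gives 8>4; P3→Z gives 6>2]
(C,Q,X): not NE [P2→P gives 9>7]
(C,Q,Y): not NE [P1→D gives 7>4; P3→X gives 4>1]
(C,Q,Z): not NE [P1→B gives 5>1; P3→X gives 4>1]
(C,Q,W): not NE [P3→X gives 4>1]
(D,P,X): not NE [P1→B gives 6>3; P3→W gives 6>0]
(D,P,Y): not NE [P3→W gives 6>5]
(D,P,Z): not NE [P1→C gives 6>1; P3→W gives 6>4]
(D,P,W): not NE [P1→B gives 9>2; P2→Q gives 7>6]
(D,Q,X): not NE [P1→C gives 9>7; P2→P gives 2>0]
(D,Q,Y): not NE [P3→X gives 11>8]
(D,Q,Z): not NE [P1→B gives 5>1; P2→P gives 1>0; P3→X gives 11>1]
(D,Q,W): not NE [P3→X gives 11>10]

PSNE = {(B,P,W)}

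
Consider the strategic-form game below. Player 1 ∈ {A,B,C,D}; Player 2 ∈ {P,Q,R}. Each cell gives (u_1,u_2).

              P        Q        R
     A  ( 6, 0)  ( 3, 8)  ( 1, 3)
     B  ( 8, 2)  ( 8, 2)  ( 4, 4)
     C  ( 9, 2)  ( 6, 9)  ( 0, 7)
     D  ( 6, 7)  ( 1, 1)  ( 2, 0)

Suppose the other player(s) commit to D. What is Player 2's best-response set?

argmax u_2 = {P}

u_2(P vs D) = 7
u_2(Q vs D) = 1
u_2(R vs D) = 0
max payoff 7 at {P}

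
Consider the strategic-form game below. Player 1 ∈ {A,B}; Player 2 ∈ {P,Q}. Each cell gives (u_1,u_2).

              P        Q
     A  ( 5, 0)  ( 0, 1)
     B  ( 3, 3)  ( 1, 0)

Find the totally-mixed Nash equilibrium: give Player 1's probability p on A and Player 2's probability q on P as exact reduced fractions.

p=3/4, q=1/3

P1 indiff ⇒ q·5+(1-q)·0 = q·3+(1-q)·1 ⇒ q(2) = (1-q)(1) ⇒ q = 1/3
P2 indiff ⇒ p·0+(1-p)·3 = p·1+(1-p)·0 ⇒ p(-1) = (1-p)(-3) ⇒ p = 3/4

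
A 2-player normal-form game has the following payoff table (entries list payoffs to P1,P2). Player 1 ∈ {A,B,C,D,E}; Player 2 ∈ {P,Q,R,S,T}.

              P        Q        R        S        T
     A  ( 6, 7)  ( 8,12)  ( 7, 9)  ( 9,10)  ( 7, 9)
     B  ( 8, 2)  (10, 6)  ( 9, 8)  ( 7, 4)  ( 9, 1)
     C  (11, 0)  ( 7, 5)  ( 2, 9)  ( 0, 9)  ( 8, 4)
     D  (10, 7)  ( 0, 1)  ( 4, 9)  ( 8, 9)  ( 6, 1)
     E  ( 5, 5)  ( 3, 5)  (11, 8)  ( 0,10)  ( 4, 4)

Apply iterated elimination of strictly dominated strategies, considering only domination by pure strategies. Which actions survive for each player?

Remaining: P1:{A,B,E} P2:{Q,R,S}

P2 drop P (R beats it: A:9>7 B:8>2 C:9>0 D:9>7 E:8>5)
P1 drop C (B beats it: Q:10>7 R:9>2 S:7>0 T:9>8)
P1 drop D (A beats it: Q:8>0 R:7>4 S:9>8 T:7>6)
P2 drop T (Q beats it: A:12>9 B:6>1 E:5>4)
P1→{A,B,E} P2→{Q,R,S}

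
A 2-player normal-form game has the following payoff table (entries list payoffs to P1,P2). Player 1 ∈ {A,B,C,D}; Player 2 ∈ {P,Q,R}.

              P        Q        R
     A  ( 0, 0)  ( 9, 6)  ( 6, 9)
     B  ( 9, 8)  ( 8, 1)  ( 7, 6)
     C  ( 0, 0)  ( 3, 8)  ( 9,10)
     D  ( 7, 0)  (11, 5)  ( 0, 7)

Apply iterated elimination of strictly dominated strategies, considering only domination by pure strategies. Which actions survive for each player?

IESDS → P1:{B,C} P2:{P,R}

P2 drop Q (R beats it: A:9>6 B:6>1 C:10>8 D:7>5)
P1 drop A (B beats it: P:9>0 R:7>6)
P1 drop D (B beats it: P:9>7 R:7>0)
P1→{B,C} P2→{P,R}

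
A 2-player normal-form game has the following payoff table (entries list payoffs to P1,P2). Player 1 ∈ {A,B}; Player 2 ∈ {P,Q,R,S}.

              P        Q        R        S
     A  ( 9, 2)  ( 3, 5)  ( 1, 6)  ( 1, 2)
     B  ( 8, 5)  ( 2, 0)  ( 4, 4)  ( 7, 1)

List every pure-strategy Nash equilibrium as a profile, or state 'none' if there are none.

Equilibria: none

(A,P): not NE [P2→R gives 6>2]
(A,Q): not NE [P2→R gives 6>5]
(A,R): not NE [P1→B gives 4>1]
(A,S): not NE [P1→B gives 7>1; P2→R gives 6>2]
(B,P): not NE [P1→A gives 9>8]
(B,Q): not NE [P1→A gives 3>2; P2→P gives 5>0]
(B,R): not NE [P2→P gives 5>4]
(B,S): not NE [P2→P gives 5>1]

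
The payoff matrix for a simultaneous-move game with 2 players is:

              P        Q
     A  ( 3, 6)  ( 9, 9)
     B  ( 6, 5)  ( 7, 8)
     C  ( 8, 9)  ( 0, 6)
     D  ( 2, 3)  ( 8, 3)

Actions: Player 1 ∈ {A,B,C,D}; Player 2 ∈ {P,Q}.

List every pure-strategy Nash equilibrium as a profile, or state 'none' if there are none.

PSNE = {(A,Q), (C,P)}

(A,P): not NE [P1→C gives 8>3; P2→Q gives 9>6]
(A,Q): NE
(B,P): not NE [P1→C gives 8>6; P2→Q gives 8>5]
(B,Q): not NE [P1→A gives 9>7]
(C,P): NE
(C,Q): not NE [P1→A gives 9>0; P2→P gives 9>6]
(D,P): not NE [P1→C gives 8>2]
(D,Q): not NE [P1→A gives 9>8]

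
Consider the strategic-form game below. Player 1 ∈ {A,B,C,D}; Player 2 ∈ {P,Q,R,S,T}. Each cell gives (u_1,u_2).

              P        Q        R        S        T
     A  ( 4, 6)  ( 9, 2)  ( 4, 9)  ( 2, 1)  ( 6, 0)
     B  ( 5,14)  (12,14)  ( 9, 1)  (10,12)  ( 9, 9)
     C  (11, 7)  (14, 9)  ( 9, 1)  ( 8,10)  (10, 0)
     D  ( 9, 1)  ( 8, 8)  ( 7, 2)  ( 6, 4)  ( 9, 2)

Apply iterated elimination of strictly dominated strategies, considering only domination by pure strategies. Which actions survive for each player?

P1 drop A (B beats it: P:5>4 Q:12>9 R:9>4 S:10>2 T:9>6)
P1 drop D (C beats it: P:11>9 Q:14>8 R:9>7 S:8>6 T:10>9)
P2 drop R (P beats it: B:14>1 C:7>1)
P2 drop T (P beats it: B:14>9 C:7>0)
P1→{B,C} P2→{P,Q,S}

IESDS → P1:{B,C} P2:{P,Q,S}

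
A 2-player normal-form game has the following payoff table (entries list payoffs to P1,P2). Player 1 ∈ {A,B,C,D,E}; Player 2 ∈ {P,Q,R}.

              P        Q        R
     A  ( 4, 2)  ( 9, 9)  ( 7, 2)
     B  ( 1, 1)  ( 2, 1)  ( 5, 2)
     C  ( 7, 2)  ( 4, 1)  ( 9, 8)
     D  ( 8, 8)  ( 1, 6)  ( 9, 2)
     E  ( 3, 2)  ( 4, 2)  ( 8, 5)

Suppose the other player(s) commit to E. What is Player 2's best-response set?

u_2(P vs E) = 2
u_2(Q vs E) = 2
u_2(R vs E) = 5
max payoff 5 at {R}

argmax u_2 = {R}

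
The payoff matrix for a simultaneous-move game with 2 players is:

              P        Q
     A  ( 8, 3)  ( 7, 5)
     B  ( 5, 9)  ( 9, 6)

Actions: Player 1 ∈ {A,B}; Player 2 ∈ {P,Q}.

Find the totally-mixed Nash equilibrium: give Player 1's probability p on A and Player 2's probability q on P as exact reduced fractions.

P1 indiff ⇒ q·8+(1-q)·7 = q·5+(1-q)·9 ⇒ q(3) = (1-q)(2) ⇒ q = 2/5
P2 indiff ⇒ p·3+(1-p)·9 = p·5+(1-p)·6 ⇒ p(-2) = (1-p)(-3) ⇒ p = 3/5

p=3/5, q=2/5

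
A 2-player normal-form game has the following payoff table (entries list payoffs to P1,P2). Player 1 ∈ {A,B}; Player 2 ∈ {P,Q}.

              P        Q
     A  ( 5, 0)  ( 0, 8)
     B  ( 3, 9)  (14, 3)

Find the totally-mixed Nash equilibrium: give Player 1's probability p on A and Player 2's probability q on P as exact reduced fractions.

p=3/7, q=7/8

P1 indiff ⇒ q·5+(1-q)·0 = q·3+(1-q)·14 ⇒ q(2) = (1-q)(14) ⇒ q = 7/8
P2 indiff ⇒ p·0+(1-p)·9 = p·8+(1-p)·3 ⇒ p(-8) = (1-p)(-6) ⇒ p = 3/7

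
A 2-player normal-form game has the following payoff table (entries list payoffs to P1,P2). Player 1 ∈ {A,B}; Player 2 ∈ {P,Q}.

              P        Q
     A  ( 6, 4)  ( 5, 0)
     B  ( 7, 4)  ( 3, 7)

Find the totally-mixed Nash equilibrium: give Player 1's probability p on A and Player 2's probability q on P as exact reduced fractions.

p=3/7, q=2/3

P1 indiff ⇒ q·6+(1-q)·5 = q·7+(1-q)·3 ⇒ q(-1) = (1-q)(-2) ⇒ q = 2/3
P2 indiff ⇒ p·4+(1-p)·4 = p·0+(1-p)·7 ⇒ p(4) = (1-p)(3) ⇒ p = 3/7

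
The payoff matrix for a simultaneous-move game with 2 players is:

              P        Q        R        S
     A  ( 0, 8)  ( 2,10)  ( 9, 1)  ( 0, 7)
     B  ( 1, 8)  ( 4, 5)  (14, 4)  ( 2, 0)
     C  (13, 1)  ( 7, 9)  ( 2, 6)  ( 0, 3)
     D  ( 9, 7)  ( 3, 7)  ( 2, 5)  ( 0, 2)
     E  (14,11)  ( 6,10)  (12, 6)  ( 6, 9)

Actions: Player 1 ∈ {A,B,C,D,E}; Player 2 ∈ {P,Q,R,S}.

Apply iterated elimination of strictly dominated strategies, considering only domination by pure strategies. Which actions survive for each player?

P1 drop A (B beats it: P:1>0 Q:4>2 R:14>9 S:2>0)
P1 drop D (E beats it: P:14>9 Q:6>3 R:12>2 S:6>0)
P2 drop R (Q beats it: B:5>4 C:9>6 E:10>6)
P1 drop B (E beats it: P:14>1 Q:6>4 S:6>2)
P2 drop S (Q beats it: C:9>3 E:10>9)
P1→{C,E} P2→{P,Q}

IESDS → P1:{C,E} P2:{P,Q}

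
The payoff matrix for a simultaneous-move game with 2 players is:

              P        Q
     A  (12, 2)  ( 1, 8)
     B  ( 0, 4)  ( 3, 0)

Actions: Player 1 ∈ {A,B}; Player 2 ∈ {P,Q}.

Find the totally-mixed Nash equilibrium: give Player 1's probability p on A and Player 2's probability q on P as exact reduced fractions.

(p,q) = (2/5, 1/7)

P1 indiff ⇒ q·12+(1-q)·1 = q·0+(1-q)·3 ⇒ q(12) = (1-q)(2) ⇒ q = 1/7
P2 indiff ⇒ p·2+(1-p)·4 = p·8+(1-p)·0 ⇒ p(-6) = (1-p)(-4) ⇒ p = 2/5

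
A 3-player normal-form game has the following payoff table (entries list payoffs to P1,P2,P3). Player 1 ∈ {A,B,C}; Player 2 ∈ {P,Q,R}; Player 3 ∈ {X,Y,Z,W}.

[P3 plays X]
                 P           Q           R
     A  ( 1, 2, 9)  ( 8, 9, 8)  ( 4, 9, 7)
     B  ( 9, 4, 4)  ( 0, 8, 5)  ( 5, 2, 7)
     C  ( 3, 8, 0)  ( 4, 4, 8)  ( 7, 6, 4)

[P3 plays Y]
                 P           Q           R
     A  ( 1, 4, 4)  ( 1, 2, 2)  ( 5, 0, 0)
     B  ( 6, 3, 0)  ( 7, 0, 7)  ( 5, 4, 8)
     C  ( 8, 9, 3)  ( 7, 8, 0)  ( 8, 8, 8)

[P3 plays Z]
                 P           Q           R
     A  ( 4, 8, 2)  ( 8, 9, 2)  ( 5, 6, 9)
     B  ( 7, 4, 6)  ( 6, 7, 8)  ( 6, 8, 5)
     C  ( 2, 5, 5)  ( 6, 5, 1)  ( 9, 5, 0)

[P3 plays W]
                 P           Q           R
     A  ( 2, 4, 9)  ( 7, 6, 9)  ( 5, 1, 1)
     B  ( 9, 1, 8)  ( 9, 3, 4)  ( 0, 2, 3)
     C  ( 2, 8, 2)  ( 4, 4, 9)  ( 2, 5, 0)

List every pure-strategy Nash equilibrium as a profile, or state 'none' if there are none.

PSNE: ∅

(A,P,X): not NE [P1→B gives 9>1; P2→R gives 9>2]
(A,P,Y): not NE [P1→C gives 8>1; P3→W gives 9>4]
(A,P,Z): not NE [P1→B gives 7>4; P2→Q gives 9>8; P3→W gives 9>2]
(A,P,W): not NE [P1→B gives 9>2; P2→Q gives 6>4]
(A,Q,X): not NE [P3→W gives 9>8]
(A,Q,Y): not NE [P1→C gives 7>1; P2→P gives 4>2; P3→W gives 9>2]
(A,Q,Z): not NE [P3→W gives 9>2]
(A,Q,W): not NE [P1→B gives 9>7]
(A,R,X): not NE [P1→C gives 7>4; P3→Z gives 9>7]
(A,R,Y): not NE [P1→C gives 8>5; P2→P gives 4>0; P3→Z gives 9>0]
(A,R,Z): not NE [P1→C gives 9>5; P2→Q gives 9>6]
(A,R,W): not NE [P2→Q gives 6>1; P3→Z gives 9>1]
(B,P,X): not NE [P2→Q gives 8>4; P3→W gives 8>4]
(B,P,Y): not NE [P1→C gives 8>6; P2→R gives 4>3; P3→W gives 8>0]
(B,P,Z): not NE [P2→R gives 8>4; P3→W gives 8>6]
(B,P,W): not NE [P2→Q gives 3>1]
(B,Q,X): not NE [P1→A gives 8>0; P3→Z gives 8>5]
(B,Q,Y): not NE [P2→R gives 4>0; P3→Z gives 8>7]
(B,Q,Z): not NE [P1→A gives 8>6; P2→R gives 8>7]
(B,Q,W): not NE [P3→Z gives 8>4]
(B,R,X): not NE [P1→C gives 7>5; P2→Q gives 8>2; P3→Y gives 8>7]
(B,R,Y): not NE [P1→C gives 8>5]
(B,R,Z): not NE [P1→C gives 9>6; P3→Y gives 8>5]
(B,R,W): not NE [P1→A gives 5>0; P2→Q gives 3>2; P3→Y gives 8>3]
(C,P,X): not NE [P1→B gives 9>3; P3→Z gives 5>0]
(C,P,Y): not NE [P3→Z gives 5>3]
(C,P,Z): not NE [P1→B gives 7>2]
(C,P,W): not NE [P1→B gives 9>2; P3→Z gives 5>2]
(C,Q,X): not NE [P1→A gives 8>4; P2→P gives 8>4; P3→W gives 9>8]
(C,Q,Y): not NE [P2→P gives 9>8; P3→W gives 9>0]
(C,Q,Z): not NE [P1→A gives 8>6; P3→W gives 9>1]
(C,Q,W): not NE [P1→B gives 9>4; P2→P gives 8>4]
(C,R,X): not NE [P2→P gives 8>6; P3→Y gives 8>4]
(C,R,Y): not NE [P2→P gives 9>8]
(C,R,Z): not NE [P3→Y gives 8>0]
(C,R,W): not NE [P1→A gives 5>2; P2→P gives 8>5; P3→Y gives 8>0]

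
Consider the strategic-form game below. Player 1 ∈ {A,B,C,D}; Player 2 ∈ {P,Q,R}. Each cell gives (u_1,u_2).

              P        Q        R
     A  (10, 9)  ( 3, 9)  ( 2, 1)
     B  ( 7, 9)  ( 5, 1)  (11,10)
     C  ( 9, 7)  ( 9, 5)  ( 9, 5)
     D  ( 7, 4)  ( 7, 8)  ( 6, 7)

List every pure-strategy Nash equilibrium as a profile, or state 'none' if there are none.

(A,P): NE
(A,Q): not NE [P1→C gives 9>3]
(A,R): not NE [P1→B gives 11>2; P2→Q gives 9>1]
(B,P): not NE [P1→A gives 10>7; P2→R gives 10>9]
(B,Q): not NE [P1→C gives 9>5; P2→R gives 10>1]
(B,R): NE
(C,P): not NE [P1→A gives 10>9]
(C,Q): not NE [P2→P gives 7>5]
(C,R): not NE [P1→B gives 11>9; P2→P gives 7>5]
(D,P): not NE [P1→A gives 10>7; P2→Q gives 8>4]
(D,Q): not NE [P1→C gives 9>7]
(D,R): not NE [P1→B gives 11>6; P2→Q gives 8>7]

Nash profiles: (A,P), (B,R)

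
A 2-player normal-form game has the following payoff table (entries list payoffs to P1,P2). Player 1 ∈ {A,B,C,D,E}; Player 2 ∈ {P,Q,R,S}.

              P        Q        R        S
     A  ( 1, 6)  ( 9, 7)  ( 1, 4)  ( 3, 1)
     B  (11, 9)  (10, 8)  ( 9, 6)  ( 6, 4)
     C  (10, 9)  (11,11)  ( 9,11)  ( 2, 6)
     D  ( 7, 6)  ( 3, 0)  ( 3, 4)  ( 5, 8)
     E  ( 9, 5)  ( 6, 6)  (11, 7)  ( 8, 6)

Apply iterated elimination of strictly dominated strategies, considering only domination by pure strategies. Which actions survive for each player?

IESDS → P1:{B,C,E} P2:{P,Q,R}

P1 drop A (B beats it: P:11>1 Q:10>9 R:9>1 S:6>3)
P1 drop D (B beats it: P:11>7 Q:10>3 R:9>3 S:6>5)
P2 drop S (R beats it: B:6>4 C:11>6 E:7>6)
P1→{B,C,E} P2→{P,Q,R}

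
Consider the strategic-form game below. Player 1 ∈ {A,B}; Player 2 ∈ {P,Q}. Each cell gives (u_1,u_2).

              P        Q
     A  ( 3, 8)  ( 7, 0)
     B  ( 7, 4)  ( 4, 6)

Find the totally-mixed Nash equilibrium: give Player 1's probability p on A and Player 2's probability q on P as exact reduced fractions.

P1 mixes 1/5 on A; P2 mixes 3/7 on P

P1 indiff ⇒ q·3+(1-q)·7 = q·7+(1-q)·4 ⇒ q(-4) = (1-q)(-3) ⇒ q = 3/7
P2 indiff ⇒ p·8+(1-p)·4 = p·0+(1-p)·6 ⇒ p(8) = (1-p)(2) ⇒ p = 1/5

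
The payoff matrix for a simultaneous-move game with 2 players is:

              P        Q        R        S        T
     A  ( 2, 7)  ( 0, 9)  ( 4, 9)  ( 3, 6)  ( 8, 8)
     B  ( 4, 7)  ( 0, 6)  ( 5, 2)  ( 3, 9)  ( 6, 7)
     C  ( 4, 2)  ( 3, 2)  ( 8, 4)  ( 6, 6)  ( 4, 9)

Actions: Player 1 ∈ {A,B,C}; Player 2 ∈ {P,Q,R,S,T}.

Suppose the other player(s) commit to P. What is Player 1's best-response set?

argmax u_1 = {B,C}

u_1(A vs P) = 2
u_1(B vs P) = 4
u_1(C vs P) = 4
max payoff 4 at {B,C}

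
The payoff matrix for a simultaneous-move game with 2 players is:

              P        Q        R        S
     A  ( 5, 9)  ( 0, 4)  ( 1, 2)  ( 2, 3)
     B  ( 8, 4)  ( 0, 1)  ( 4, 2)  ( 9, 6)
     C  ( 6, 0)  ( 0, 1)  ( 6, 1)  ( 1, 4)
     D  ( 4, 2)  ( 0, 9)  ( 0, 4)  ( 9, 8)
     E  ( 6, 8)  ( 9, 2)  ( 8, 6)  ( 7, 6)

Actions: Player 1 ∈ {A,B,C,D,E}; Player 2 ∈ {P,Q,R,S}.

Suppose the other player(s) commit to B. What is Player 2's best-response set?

argmax u_2 = {S}

u_2(P vs B) = 4
u_2(Q vs B) = 1
u_2(R vs B) = 2
u_2(S vs B) = 6
max payoff 6 at {S}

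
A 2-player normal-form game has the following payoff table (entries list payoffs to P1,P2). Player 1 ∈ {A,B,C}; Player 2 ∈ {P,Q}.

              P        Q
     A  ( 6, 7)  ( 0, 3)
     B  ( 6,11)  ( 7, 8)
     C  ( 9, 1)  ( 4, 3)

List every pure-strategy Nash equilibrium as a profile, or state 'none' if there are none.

(A,P): not NE [P1→C gives 9>6]
(A,Q): not NE [P1→B gives 7>0; P2→P gives 7>3]
(B,P): not NE [P1→C gives 9>6]
(B,Q): not NE [P2→P gives 11>8]
(C,P): not NE [P2→Q gives 3>1]
(C,Q): not NE [P1→B gives 7>4]

PSNE: ∅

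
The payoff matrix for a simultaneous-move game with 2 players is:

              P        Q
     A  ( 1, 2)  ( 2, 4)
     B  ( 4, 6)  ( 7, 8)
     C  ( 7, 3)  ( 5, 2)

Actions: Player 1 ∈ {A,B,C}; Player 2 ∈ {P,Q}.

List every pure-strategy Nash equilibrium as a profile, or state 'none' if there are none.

NE set: (B,Q), (C,P)

(A,P): not NE [P1→C gives 7>1; P2→Q gives 4>2]
(A,Q): not NE [P1→B gives 7>2]
(B,P): not NE [P1→C gives 7>4; P2→Q gives 8>6]
(B,Q): NE
(C,P): NE
(C,Q): not NE [P1→B gives 7>5; P2→P gives 3>2]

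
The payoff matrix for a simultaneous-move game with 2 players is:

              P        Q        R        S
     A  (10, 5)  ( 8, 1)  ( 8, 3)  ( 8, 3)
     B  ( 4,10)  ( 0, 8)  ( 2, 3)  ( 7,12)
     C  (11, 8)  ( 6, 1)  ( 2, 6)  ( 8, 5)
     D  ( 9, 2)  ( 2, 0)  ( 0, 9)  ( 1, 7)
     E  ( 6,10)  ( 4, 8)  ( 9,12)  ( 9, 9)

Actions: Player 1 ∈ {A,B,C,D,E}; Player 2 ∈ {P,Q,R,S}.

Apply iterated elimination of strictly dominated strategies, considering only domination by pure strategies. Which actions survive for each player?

Survivors P1:{A,C,E} P2:{P,R}

P1 drop B (A beats it: P:10>4 Q:8>0 R:8>2 S:8>7)
P1 drop D (A beats it: P:10>9 Q:8>2 R:8>0 S:8>1)
P2 drop Q (P beats it: A:5>1 C:8>1 E:10>8)
P2 drop S (P beats it: A:5>3 C:8>5 E:10>9)
P1→{A,C,E} P2→{P,R}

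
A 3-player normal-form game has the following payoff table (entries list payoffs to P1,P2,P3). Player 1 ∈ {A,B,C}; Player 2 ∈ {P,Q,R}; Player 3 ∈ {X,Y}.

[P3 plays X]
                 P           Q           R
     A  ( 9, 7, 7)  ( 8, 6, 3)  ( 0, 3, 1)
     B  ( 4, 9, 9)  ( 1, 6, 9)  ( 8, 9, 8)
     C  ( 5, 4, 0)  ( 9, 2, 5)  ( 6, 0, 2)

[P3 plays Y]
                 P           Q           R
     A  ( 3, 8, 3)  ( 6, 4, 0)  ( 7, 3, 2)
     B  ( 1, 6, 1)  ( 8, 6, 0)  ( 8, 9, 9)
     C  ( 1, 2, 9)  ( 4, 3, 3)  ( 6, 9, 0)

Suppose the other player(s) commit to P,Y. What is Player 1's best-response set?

u_1(A vs P,Y) = 3
u_1(B vs P,Y) = 1
u_1(C vs P,Y) = 1
max payoff 3 at {A}

BR_1 = {A}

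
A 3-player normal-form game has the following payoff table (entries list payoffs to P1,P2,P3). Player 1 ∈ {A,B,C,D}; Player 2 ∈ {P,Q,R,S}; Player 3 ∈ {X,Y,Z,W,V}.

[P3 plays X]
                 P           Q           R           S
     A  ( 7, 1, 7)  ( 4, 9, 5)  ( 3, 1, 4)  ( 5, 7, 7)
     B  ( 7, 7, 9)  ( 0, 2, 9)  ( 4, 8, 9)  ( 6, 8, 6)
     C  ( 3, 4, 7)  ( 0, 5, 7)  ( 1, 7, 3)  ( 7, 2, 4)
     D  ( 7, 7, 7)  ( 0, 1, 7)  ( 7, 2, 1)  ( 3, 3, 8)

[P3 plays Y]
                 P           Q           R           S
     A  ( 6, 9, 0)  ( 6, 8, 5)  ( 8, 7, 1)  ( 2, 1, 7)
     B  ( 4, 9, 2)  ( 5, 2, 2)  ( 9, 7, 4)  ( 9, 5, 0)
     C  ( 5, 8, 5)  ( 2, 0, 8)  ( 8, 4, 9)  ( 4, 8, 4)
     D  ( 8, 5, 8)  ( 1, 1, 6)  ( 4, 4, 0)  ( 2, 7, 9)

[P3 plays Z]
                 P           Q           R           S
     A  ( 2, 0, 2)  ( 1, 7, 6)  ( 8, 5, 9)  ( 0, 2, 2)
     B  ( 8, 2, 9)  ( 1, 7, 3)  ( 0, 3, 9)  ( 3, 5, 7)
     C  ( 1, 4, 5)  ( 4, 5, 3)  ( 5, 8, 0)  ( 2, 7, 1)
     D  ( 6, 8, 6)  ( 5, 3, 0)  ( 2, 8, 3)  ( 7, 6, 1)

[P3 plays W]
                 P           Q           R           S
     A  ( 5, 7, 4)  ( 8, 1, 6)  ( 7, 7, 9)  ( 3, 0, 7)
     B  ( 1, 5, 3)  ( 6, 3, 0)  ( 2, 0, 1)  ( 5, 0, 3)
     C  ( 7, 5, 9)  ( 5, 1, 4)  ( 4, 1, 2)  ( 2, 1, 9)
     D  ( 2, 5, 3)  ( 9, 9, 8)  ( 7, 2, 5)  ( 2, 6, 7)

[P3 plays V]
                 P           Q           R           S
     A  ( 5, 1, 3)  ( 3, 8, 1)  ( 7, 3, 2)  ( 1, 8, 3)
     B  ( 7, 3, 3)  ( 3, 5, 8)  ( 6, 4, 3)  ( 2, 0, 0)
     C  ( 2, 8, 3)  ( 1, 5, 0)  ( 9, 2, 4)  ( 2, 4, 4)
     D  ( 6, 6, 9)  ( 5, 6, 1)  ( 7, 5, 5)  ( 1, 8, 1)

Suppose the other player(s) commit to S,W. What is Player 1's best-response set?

u_1(A vs S,W) = 3
u_1(B vs S,W) = 5
u_1(C vs S,W) = 2
u_1(D vs S,W) = 2
max payoff 5 at {B}

P1 best: {B}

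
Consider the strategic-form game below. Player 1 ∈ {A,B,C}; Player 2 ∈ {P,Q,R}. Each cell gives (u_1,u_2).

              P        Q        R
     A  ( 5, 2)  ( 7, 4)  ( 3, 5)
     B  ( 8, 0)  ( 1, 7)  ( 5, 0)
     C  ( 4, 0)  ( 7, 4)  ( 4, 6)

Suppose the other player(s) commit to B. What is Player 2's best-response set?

u_2(P vs B) = 0
u_2(Q vs B) = 7
u_2(R vs B) = 0
max payoff 7 at {Q}

P2 best: {Q}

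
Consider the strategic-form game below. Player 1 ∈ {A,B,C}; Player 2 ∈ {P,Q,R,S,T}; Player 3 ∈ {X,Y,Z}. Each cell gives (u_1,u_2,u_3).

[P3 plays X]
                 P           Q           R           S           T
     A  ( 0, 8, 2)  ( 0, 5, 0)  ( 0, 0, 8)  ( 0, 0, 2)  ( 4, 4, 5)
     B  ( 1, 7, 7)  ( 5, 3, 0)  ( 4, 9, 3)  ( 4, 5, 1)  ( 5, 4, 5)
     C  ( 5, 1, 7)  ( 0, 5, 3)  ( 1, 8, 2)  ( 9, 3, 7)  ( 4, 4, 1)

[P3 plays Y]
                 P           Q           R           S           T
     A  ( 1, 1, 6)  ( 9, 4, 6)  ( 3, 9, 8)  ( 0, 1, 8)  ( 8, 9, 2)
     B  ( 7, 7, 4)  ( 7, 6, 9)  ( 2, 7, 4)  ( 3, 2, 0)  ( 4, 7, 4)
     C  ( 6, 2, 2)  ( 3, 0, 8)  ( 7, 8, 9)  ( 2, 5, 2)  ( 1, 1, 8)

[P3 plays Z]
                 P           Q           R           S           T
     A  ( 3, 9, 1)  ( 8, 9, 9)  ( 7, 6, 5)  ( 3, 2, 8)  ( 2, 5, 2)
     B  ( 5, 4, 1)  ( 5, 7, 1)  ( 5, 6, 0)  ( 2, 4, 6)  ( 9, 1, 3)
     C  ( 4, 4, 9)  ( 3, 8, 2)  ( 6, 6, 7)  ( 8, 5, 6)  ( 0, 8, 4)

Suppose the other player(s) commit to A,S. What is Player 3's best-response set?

P3 best: {Y,Z}

u_3(X vs A,S) = 2
u_3(Y vs A,S) = 8
u_3(Z vs A,S) = 8
max payoff 8 at {Y,Z}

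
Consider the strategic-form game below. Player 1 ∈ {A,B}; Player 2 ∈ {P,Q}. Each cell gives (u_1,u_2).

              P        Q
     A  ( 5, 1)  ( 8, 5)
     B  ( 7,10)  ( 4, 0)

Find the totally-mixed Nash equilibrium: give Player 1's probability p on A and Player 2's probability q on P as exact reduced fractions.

P1 indiff ⇒ q·5+(1-q)·8 = q·7+(1-q)·4 ⇒ q(-2) = (1-q)(-4) ⇒ q = 2/3
P2 indiff ⇒ p·1+(1-p)·10 = p·5+(1-p)·0 ⇒ p(-4) = (1-p)(-10) ⇒ p = 5/7

p=5/7, q=2/3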